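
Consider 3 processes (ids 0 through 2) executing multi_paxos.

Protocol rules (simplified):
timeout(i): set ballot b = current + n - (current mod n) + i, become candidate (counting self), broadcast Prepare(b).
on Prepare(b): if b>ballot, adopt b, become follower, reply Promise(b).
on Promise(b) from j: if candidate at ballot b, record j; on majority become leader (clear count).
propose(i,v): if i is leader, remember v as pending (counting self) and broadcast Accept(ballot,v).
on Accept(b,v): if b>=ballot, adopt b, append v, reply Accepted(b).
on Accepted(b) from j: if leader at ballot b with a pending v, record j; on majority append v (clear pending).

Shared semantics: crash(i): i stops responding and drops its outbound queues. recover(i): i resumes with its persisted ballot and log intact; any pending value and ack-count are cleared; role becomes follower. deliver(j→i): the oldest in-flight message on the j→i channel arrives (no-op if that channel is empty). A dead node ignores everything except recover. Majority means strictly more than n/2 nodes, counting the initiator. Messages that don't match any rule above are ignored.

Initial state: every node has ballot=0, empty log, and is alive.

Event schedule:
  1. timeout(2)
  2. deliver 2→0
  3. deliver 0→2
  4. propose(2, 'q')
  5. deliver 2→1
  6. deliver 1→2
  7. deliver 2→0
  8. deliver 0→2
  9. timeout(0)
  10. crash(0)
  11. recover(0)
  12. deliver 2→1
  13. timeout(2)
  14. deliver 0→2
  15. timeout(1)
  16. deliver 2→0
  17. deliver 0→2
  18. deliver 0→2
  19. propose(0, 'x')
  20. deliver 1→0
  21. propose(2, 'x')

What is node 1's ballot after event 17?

after 1 — timeout(2): n2:cand/b5/[-]
after 2 — deliver 2→0: n0:foll/b5/[-]
after 3 — deliver 0→2: n2:lead/b5/[-]
after 4 — propose(2,'q'): ·
after 5 — deliver 2→1: n1:foll/b5/[-]
after 6 — deliver 1→2: ·
after 7 — deliver 2→0: n0:foll/b5/[q]
after 8 — deliver 0→2: n2:lead/b5/[q]
after 9 — timeout(0): n0:cand/b6/[q]
after 10 — crash(0): n0:✗cand/b6/[q]
after 11 — recover(0): n0:foll/b6/[q]
after 12 — deliver 2→1: n1:foll/b5/[q]
after 13 — timeout(2): n2:cand/b8/[q]
after 14 — deliver 0→2: ·
after 15 — timeout(1): n1:cand/b7/[q]
after 16 — deliver 2→0: n0:foll/b8/[q]
after 17 — deliver 0→2: n2:lead/b8/[q]

7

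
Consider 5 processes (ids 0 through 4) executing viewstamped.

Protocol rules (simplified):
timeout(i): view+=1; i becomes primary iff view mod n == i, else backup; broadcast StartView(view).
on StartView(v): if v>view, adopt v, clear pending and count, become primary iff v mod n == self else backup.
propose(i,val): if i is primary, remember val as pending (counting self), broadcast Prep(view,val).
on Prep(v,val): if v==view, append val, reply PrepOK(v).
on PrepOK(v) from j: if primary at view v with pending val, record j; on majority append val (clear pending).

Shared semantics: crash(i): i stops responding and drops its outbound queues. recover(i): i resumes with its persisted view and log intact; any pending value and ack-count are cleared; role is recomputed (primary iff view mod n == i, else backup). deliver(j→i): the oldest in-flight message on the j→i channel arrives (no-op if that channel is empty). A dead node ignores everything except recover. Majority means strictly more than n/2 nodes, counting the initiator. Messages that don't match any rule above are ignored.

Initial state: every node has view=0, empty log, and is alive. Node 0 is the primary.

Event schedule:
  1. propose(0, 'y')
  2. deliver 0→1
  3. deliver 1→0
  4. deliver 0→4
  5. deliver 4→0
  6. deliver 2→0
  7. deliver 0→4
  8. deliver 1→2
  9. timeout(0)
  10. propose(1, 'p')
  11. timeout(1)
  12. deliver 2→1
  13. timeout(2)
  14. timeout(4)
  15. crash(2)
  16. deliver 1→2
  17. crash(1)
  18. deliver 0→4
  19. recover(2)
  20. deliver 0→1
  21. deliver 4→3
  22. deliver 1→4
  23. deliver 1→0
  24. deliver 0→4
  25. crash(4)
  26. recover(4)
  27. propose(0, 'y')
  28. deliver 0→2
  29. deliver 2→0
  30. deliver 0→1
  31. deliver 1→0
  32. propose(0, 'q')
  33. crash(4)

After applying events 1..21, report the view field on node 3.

1

e1 propose(0,'y'): ·
e2 deliver 0→1: 1[back,v=0,y]
e3 deliver 1→0: ·
e4 deliver 0→4: 4[back,v=0,y]
e5 deliver 4→0: 0[prim,v=0,y]
e6 deliver 2→0: ·
e7 deliver 0→4: ·
e8 deliver 1→2: ·
e9 timeout(0): 0[back,v=1,y]
e10 propose(1,'p'): ·
e11 timeout(1): 1[prim,v=1,y]
e12 deliver 2→1: ·
e13 timeout(2): 2[back,v=1,-]
e14 timeout(4): 4[back,v=1,y]
e15 crash(2): 2[✗back,v=1,-]
e16 deliver 1→2: ·
e17 crash(1): 1[✗prim,v=1,y]
e18 deliver 0→4: ·
e19 recover(2): 2[back,v=1,-]
e20 deliver 0→1: ·
e21 deliver 4→3: 3[back,v=1,-]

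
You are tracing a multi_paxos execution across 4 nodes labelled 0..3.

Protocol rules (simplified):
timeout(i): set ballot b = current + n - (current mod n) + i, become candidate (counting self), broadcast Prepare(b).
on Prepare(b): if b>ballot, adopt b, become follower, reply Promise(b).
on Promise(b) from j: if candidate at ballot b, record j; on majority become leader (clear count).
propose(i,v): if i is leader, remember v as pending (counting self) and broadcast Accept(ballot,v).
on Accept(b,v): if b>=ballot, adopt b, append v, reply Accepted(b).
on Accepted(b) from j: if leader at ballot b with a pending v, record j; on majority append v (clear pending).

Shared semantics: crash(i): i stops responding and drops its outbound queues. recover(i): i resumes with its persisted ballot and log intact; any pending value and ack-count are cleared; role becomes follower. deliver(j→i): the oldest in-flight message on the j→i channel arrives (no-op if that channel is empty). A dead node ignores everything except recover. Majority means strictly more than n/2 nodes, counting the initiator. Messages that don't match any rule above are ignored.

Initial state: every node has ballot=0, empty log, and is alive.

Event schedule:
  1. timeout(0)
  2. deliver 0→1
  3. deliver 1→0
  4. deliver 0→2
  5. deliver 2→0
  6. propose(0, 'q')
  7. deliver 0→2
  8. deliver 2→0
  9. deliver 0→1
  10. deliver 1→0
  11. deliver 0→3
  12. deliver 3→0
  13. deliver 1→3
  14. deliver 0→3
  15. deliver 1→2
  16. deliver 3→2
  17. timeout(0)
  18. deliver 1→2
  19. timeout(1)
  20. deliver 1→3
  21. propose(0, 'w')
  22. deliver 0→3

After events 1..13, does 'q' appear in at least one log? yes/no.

yes

after 1 — timeout(0): n0:cand/b4/[-]
after 2 — deliver 0→1: n1:foll/b4/[-]
after 3 — deliver 1→0: ·
after 4 — deliver 0→2: n2:foll/b4/[-]
after 5 — deliver 2→0: n0:lead/b4/[-]
after 6 — propose(0,'q'): ·
after 7 — deliver 0→2: n2:foll/b4/[q]
after 8 — deliver 2→0: ·
after 9 — deliver 0→1: n1:foll/b4/[q]
after 10 — deliver 1→0: n0:lead/b4/[q]
after 11 — deliver 0→3: n3:foll/b4/[-]
after 12 — deliver 3→0: ·
after 13 — deliver 1→3: ·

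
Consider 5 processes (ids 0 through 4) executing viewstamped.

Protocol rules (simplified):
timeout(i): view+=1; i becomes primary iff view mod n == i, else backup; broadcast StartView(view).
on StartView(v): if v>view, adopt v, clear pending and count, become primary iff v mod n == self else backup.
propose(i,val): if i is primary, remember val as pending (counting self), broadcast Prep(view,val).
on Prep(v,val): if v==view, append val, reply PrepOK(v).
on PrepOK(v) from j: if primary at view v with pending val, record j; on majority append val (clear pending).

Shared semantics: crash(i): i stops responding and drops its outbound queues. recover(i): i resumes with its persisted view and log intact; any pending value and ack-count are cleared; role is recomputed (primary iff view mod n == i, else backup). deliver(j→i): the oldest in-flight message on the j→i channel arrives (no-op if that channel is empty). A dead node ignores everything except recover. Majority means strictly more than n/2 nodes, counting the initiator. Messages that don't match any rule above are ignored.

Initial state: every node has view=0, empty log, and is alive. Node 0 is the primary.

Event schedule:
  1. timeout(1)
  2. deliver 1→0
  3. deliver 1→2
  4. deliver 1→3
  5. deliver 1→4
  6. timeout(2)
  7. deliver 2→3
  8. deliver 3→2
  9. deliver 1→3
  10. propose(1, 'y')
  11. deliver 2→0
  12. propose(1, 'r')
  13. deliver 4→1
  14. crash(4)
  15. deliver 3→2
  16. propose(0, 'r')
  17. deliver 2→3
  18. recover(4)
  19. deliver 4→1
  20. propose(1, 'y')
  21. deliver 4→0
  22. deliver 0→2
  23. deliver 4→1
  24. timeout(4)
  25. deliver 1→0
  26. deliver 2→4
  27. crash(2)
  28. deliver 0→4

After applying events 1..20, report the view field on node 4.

1

e1 timeout(1): 1[prim,v=1,-]
e2 deliver 1→0: 0[back,v=1,-]
e3 deliver 1→2: 2[back,v=1,-]
e4 deliver 1→3: 3[back,v=1,-]
e5 deliver 1→4: 4[back,v=1,-]
e6 timeout(2): 2[prim,v=2,-]
e7 deliver 2→3: 3[back,v=2,-]
e8 deliver 3→2: ·
e9 deliver 1→3: ·
e10 propose(1,'y'): ·
e11 deliver 2→0: 0[back,v=2,-]
e12 propose(1,'r'): ·
e13 deliver 4→1: ·
e14 crash(4): 4[✗back,v=1,-]
e15 deliver 3→2: ·
e16 propose(0,'r'): ·
e17 deliver 2→3: ·
e18 recover(4): 4[back,v=1,-]
e19 deliver 4→1: ·
e20 propose(1,'y'): ·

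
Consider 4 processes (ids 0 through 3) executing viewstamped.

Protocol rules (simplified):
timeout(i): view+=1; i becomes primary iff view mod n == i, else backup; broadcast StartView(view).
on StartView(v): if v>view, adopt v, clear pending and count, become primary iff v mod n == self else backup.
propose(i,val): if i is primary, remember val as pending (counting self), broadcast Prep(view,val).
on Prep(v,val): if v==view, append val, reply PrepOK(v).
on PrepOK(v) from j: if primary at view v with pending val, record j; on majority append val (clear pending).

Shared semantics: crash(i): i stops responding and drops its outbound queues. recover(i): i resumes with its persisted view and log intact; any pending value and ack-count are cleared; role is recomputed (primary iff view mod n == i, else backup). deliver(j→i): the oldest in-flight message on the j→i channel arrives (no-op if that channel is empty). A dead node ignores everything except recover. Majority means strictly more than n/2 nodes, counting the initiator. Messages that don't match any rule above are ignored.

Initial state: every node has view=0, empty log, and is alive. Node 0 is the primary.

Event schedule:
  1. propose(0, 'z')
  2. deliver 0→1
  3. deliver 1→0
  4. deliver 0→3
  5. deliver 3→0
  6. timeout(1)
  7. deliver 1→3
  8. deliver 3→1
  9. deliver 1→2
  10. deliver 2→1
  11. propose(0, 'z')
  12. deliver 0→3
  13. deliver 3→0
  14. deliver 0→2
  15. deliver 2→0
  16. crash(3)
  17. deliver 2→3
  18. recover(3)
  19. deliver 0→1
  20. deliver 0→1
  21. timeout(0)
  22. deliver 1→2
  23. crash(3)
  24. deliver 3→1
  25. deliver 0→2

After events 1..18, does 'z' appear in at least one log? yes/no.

step 1 propose(0,'z'): —
step 2 deliver 0→1: 1={back,v=0,log=z}
step 3 deliver 1→0: —
step 4 deliver 0→3: 3={back,v=0,log=z}
step 5 deliver 3→0: 0={prim,v=0,log=z}
step 6 timeout(1): 1={prim,v=1,log=z}
step 7 deliver 1→3: 3={back,v=1,log=z}
step 8 deliver 3→1: —
step 9 deliver 1→2: 2={back,v=1,log=-}
step 10 deliver 2→1: —
step 11 propose(0,'z'): —
step 12 deliver 0→3: —
step 13 deliver 3→0: —
step 14 deliver 0→2: —
step 15 deliver 2→0: —
step 16 crash(3): 3={✗back,v=1,log=z}
step 17 deliver 2→3: —
step 18 recover(3): 3={back,v=1,log=z}

yes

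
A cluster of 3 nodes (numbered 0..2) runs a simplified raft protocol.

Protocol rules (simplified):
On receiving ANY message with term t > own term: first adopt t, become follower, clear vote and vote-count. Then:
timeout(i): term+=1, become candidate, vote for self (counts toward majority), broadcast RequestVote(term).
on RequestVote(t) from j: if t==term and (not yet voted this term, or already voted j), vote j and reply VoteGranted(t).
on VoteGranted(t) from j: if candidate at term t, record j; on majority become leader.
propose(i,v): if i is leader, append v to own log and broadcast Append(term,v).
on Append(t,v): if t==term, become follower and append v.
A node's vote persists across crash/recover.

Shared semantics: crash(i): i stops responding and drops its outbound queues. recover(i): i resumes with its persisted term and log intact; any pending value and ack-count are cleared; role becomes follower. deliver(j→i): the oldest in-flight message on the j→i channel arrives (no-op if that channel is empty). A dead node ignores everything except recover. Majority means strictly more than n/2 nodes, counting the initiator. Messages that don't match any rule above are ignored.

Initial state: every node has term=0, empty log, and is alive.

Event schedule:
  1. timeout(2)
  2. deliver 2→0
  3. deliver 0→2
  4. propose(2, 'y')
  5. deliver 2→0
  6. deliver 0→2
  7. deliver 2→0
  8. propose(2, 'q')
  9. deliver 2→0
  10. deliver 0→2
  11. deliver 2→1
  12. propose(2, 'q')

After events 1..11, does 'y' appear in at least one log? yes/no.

yes

[1] timeout(2) → N2(cand t1 [-])
[2] deliver 2→0 → N0(foll t1 [-])
[3] deliver 0→2 → N2(lead t1 [-])
[4] propose(2,'y') → N2(lead t1 [y])
[5] deliver 2→0 → N0(foll t1 [y])
[6] deliver 0→2 → ∅
[7] deliver 2→0 → ∅
[8] propose(2,'q') → N2(lead t1 [y,q])
[9] deliver 2→0 → N0(foll t1 [y,q])
[10] deliver 0→2 → ∅
[11] deliver 2→1 → N1(foll t1 [-])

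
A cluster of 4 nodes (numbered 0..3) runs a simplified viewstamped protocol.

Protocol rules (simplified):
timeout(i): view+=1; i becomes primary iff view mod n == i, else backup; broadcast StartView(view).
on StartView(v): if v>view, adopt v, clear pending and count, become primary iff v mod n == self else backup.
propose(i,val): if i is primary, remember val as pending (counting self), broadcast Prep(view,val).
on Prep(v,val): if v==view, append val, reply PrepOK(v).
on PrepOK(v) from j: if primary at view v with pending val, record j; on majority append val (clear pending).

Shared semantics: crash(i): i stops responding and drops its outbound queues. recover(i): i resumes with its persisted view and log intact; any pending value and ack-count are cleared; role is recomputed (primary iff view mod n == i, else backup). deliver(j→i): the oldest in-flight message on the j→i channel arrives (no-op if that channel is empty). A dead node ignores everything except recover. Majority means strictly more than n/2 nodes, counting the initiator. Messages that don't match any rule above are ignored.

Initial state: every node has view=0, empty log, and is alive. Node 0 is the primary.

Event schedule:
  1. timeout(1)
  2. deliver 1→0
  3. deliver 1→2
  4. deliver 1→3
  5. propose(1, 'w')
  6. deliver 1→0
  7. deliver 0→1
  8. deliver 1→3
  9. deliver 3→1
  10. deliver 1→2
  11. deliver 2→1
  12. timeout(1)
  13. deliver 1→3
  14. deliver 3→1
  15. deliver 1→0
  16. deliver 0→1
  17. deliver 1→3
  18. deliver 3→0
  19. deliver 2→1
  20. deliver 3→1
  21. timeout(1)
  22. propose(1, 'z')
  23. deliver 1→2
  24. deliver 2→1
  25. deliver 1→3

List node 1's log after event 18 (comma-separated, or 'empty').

w

[1] timeout(1) → N1(prim v1 [-])
[2] deliver 1→0 → N0(back v1 [-])
[3] deliver 1→2 → N2(back v1 [-])
[4] deliver 1→3 → N3(back v1 [-])
[5] propose(1,'w') → ∅
[6] deliver 1→0 → N0(back v1 [w])
[7] deliver 0→1 → ∅
[8] deliver 1→3 → N3(back v1 [w])
[9] deliver 3→1 → N1(prim v1 [w])
[10] deliver 1→2 → N2(back v1 [w])
[11] deliver 2→1 → ∅
[12] timeout(1) → N1(back v2 [w])
[13] deliver 1→3 → N3(back v2 [w])
[14] deliver 3→1 → ∅
[15] deliver 1→0 → N0(back v2 [w])
[16] deliver 0→1 → ∅
[17] deliver 1→3 → ∅
[18] deliver 3→0 → ∅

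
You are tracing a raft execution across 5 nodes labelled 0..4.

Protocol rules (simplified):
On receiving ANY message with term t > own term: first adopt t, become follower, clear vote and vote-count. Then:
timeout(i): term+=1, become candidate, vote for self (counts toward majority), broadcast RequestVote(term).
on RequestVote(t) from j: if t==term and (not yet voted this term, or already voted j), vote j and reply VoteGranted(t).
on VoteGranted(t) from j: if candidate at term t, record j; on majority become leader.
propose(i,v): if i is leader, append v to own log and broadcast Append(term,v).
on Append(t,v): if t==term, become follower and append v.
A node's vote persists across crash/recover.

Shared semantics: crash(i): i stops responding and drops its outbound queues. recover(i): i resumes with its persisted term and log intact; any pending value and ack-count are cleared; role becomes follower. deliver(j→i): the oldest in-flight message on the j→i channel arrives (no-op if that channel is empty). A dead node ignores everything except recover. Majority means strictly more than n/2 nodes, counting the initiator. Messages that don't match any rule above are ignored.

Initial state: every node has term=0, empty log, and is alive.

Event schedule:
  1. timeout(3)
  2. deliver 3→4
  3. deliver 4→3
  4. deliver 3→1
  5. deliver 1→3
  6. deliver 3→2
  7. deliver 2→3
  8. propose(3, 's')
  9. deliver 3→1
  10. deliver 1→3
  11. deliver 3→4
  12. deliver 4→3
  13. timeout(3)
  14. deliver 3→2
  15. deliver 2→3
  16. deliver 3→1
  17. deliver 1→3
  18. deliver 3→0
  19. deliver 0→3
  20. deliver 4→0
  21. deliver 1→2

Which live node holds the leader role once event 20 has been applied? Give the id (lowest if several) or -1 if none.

-1

[1] timeout(3) → N3(cand t1 [-])
[2] deliver 3→4 → N4(foll t1 [-])
[3] deliver 4→3 → ∅
[4] deliver 3→1 → N1(foll t1 [-])
[5] deliver 1→3 → N3(lead t1 [-])
[6] deliver 3→2 → N2(foll t1 [-])
[7] deliver 2→3 → ∅
[8] propose(3,'s') → N3(lead t1 [s])
[9] deliver 3→1 → N1(foll t1 [s])
[10] deliver 1→3 → ∅
[11] deliver 3→4 → N4(foll t1 [s])
[12] deliver 4→3 → ∅
[13] timeout(3) → N3(cand t2 [s])
[14] deliver 3→2 → N2(foll t1 [s])
[15] deliver 2→3 → ∅
[16] deliver 3→1 → N1(foll t2 [s])
[17] deliver 1→3 → ∅
[18] deliver 3→0 → N0(foll t1 [-])
[19] deliver 0→3 → ∅
[20] deliver 4→0 → ∅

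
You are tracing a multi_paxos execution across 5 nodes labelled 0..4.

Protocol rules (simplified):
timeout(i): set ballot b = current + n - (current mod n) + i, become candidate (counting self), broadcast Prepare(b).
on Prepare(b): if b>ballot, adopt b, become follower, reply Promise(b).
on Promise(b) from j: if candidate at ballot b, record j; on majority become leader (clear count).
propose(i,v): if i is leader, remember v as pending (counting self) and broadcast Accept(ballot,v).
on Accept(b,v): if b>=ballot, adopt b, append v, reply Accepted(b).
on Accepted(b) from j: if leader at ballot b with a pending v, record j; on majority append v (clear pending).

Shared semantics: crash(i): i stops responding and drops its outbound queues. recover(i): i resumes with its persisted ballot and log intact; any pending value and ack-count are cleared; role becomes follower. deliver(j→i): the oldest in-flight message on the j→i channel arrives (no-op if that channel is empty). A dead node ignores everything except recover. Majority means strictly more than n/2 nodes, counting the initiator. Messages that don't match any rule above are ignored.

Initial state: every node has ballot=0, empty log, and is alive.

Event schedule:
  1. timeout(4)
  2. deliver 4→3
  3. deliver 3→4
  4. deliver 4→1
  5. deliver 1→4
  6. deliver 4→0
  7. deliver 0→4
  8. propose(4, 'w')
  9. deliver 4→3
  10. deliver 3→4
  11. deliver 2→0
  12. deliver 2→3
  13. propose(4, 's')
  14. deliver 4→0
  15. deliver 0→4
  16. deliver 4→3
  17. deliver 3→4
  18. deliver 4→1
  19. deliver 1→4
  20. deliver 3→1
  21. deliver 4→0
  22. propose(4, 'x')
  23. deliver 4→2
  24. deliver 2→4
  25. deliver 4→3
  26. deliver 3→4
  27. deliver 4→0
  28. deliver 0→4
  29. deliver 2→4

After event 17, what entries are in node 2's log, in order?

empty

e1 timeout(4): 4[cand,b=9,-]
e2 deliver 4→3: 3[foll,b=9,-]
e3 deliver 3→4: ·
e4 deliver 4→1: 1[foll,b=9,-]
e5 deliver 1→4: 4[lead,b=9,-]
e6 deliver 4→0: 0[foll,b=9,-]
e7 deliver 0→4: ·
e8 propose(4,'w'): ·
e9 deliver 4→3: 3[foll,b=9,w]
e10 deliver 3→4: ·
e11 deliver 2→0: ·
e12 deliver 2→3: ·
e13 propose(4,'s'): ·
e14 deliver 4→0: 0[foll,b=9,w]
e15 deliver 0→4: ·
e16 deliver 4→3: 3[foll,b=9,w,s]
e17 deliver 3→4: 4[lead,b=9,s]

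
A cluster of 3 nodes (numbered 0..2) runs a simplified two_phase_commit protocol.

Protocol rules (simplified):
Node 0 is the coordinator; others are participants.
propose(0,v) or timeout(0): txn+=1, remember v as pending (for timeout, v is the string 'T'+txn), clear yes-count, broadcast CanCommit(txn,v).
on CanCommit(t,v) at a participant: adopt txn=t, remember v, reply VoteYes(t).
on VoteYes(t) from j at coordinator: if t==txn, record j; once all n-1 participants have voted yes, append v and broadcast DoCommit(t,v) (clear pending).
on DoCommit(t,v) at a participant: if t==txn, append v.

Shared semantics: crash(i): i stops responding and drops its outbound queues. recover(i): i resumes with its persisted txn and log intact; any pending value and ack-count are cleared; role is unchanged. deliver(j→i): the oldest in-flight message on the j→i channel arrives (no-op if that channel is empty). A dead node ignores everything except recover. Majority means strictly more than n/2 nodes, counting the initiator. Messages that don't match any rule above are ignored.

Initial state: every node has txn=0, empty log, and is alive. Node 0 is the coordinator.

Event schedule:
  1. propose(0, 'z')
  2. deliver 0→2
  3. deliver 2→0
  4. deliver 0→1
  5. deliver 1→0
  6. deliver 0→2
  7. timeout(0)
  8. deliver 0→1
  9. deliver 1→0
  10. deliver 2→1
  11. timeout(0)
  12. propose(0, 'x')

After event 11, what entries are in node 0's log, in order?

z

[1] propose(0,'z') → N0(coor t1 [-])
[2] deliver 0→2 → N2(part t1 [-])
[3] deliver 2→0 → ∅
[4] deliver 0→1 → N1(part t1 [-])
[5] deliver 1→0 → N0(coor t1 [z])
[6] deliver 0→2 → N2(part t1 [z])
[7] timeout(0) → N0(coor t2 [z])
[8] deliver 0→1 → N1(part t1 [z])
[9] deliver 1→0 → ∅
[10] deliver 2→1 → ∅
[11] timeout(0) → N0(coor t3 [z])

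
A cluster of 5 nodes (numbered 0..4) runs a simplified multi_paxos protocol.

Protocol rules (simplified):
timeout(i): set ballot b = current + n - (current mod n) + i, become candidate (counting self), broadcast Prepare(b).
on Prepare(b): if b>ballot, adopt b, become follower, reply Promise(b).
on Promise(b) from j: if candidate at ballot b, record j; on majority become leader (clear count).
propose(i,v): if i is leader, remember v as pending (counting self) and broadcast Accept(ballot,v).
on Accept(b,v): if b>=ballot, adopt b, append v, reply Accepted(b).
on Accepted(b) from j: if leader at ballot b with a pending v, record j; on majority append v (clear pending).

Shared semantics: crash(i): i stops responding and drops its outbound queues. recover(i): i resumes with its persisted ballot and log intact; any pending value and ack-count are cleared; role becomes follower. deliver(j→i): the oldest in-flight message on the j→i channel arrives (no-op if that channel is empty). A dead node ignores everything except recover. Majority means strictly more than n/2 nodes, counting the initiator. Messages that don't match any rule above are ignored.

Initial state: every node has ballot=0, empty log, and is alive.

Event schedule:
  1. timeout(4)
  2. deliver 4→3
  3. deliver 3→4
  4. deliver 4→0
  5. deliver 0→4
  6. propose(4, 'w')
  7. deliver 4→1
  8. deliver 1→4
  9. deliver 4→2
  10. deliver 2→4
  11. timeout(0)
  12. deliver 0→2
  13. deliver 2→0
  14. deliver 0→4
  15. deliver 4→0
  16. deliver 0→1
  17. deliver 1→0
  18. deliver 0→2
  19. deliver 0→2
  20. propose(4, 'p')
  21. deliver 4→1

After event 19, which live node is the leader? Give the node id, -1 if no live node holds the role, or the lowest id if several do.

step 1 timeout(4): 4={cand,b=9,log=-}
step 2 deliver 4→3: 3={foll,b=9,log=-}
step 3 deliver 3→4: —
step 4 deliver 4→0: 0={foll,b=9,log=-}
step 5 deliver 0→4: 4={lead,b=9,log=-}
step 6 propose(4,'w'): —
step 7 deliver 4→1: 1={foll,b=9,log=-}
step 8 deliver 1→4: —
step 9 deliver 4→2: 2={foll,b=9,log=-}
step 10 deliver 2→4: —
step 11 timeout(0): 0={cand,b=10,log=-}
step 12 deliver 0→2: 2={foll,b=10,log=-}
step 13 deliver 2→0: —
step 14 deliver 0→4: 4={foll,b=10,log=-}
step 15 deliver 4→0: —
step 16 deliver 0→1: 1={foll,b=10,log=-}
step 17 deliver 1→0: 0={lead,b=10,log=-}
step 18 deliver 0→2: —
step 19 deliver 0→2: —

0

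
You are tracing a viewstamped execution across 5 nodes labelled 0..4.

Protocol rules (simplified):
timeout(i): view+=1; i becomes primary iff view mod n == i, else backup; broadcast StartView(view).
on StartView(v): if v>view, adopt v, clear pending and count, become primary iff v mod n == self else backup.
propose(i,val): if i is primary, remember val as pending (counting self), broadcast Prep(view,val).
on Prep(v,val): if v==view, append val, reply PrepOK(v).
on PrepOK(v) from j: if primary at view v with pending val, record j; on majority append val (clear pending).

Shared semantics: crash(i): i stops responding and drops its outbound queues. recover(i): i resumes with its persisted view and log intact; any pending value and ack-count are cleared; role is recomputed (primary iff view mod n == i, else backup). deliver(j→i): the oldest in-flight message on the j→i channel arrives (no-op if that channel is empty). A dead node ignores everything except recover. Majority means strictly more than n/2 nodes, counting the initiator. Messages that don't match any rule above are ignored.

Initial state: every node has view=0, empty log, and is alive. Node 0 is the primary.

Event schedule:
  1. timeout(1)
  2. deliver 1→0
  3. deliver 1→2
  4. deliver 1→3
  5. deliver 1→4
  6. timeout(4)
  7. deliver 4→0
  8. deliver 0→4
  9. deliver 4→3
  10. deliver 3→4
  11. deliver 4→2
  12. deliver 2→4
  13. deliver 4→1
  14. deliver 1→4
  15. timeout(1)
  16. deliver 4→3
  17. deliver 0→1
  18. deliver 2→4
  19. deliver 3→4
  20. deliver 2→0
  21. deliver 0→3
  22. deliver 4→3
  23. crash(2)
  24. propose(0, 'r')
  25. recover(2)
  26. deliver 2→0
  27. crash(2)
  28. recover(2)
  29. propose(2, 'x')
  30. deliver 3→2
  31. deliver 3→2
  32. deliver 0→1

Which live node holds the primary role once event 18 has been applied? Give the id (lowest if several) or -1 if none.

1. timeout(1):  <1:prim v1 ->
2. deliver 1→0:  <0:back v1 ->
3. deliver 1→2:  <2:back v1 ->
4. deliver 1→3:  <3:back v1 ->
5. deliver 1→4:  <4:back v1 ->
6. timeout(4):  <4:back v2 ->
7. deliver 4→0:  <0:back v2 ->
8. deliver 0→4:  nop
9. deliver 4→3:  <3:back v2 ->
10. deliver 3→4:  nop
11. deliver 4→2:  <2:prim v2 ->
12. deliver 2→4:  nop
13. deliver 4→1:  <1:back v2 ->
14. deliver 1→4:  nop
15. timeout(1):  <1:back v3 ->
16. deliver 4→3:  nop
17. deliver 0→1:  nop
18. deliver 2→4:  nop

2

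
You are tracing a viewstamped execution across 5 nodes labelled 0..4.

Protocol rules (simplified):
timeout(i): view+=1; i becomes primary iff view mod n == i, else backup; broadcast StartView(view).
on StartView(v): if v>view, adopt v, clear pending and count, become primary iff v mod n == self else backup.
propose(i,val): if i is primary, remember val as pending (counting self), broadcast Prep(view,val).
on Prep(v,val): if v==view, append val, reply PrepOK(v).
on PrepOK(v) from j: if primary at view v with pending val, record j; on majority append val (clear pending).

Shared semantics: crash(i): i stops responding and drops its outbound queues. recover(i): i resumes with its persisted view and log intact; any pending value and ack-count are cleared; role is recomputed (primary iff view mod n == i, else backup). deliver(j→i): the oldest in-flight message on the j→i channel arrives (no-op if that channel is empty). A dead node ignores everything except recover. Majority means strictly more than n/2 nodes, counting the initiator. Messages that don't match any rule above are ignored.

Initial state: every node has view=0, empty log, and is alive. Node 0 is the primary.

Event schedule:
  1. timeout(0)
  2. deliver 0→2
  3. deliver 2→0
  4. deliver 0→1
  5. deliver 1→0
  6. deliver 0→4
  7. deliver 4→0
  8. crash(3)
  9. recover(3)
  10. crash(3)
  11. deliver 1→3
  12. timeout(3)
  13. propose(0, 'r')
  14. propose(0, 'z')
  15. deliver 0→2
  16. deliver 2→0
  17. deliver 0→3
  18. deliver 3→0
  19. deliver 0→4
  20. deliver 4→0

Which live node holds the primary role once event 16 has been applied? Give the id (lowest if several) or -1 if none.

1

e1 timeout(0): 0[back,v=1,-]
e2 deliver 0→2: 2[back,v=1,-]
e3 deliver 2→0: ·
e4 deliver 0→1: 1[prim,v=1,-]
e5 deliver 1→0: ·
e6 deliver 0→4: 4[back,v=1,-]
e7 deliver 4→0: ·
e8 crash(3): 3[✗back,v=0,-]
e9 recover(3): 3[back,v=0,-]
e10 crash(3): 3[✗back,v=0,-]
e11 deliver 1→3: ·
e12 timeout(3): ·
e13 propose(0,'r'): ·
e14 propose(0,'z'): ·
e15 deliver 0→2: ·
e16 deliver 2→0: ·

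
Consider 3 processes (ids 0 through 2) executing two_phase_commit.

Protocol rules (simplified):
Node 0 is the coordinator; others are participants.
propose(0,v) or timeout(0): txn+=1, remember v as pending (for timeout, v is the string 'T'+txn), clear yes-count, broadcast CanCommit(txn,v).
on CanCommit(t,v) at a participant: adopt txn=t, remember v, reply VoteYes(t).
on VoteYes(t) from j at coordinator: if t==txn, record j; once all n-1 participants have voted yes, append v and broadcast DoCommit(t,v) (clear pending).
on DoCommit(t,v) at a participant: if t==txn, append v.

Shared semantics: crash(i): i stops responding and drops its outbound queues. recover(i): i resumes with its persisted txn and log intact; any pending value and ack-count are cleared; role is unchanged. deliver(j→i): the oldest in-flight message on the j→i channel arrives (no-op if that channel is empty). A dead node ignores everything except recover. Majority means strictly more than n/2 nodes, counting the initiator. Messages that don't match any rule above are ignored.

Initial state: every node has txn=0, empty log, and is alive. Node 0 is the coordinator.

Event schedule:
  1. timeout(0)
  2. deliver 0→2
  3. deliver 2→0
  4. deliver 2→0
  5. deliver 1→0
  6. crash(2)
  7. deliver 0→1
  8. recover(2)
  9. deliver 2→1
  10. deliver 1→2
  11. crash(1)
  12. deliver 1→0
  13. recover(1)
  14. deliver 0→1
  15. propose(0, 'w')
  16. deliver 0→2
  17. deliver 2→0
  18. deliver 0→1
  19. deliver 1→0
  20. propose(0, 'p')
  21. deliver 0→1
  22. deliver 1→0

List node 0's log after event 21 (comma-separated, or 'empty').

w

e1 timeout(0): 0[coor,t=1,-]
e2 deliver 0→2: 2[part,t=1,-]
e3 deliver 2→0: ·
e4 deliver 2→0: ·
e5 deliver 1→0: ·
e6 crash(2): 2[✗part,t=1,-]
e7 deliver 0→1: 1[part,t=1,-]
e8 recover(2): 2[part,t=1,-]
e9 deliver 2→1: ·
e10 deliver 1→2: ·
e11 crash(1): 1[✗part,t=1,-]
e12 deliver 1→0: ·
e13 recover(1): 1[part,t=1,-]
e14 deliver 0→1: ·
e15 propose(0,'w'): 0[coor,t=2,-]
e16 deliver 0→2: 2[part,t=2,-]
e17 deliver 2→0: ·
e18 deliver 0→1: 1[part,t=2,-]
e19 deliver 1→0: 0[coor,t=2,w]
e20 propose(0,'p'): 0[coor,t=3,w]
e21 deliver 0→1: 1[part,t=2,w]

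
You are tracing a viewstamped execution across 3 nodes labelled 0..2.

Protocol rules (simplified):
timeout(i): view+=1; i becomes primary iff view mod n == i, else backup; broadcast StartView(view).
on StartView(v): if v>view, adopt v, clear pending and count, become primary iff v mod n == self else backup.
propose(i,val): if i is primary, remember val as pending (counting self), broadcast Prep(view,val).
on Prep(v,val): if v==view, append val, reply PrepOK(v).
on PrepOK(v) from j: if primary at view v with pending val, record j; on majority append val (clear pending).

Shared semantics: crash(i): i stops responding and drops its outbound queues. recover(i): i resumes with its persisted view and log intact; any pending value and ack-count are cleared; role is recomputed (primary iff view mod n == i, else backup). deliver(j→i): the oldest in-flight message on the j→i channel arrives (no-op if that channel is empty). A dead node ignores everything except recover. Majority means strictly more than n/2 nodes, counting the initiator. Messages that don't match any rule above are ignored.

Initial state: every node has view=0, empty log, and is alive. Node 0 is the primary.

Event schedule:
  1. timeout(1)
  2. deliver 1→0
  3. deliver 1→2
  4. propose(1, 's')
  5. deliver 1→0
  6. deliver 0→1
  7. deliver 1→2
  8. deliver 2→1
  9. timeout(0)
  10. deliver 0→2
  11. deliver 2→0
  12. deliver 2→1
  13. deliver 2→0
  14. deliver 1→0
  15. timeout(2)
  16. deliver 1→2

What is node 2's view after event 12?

2

e1 timeout(1): 1[prim,v=1,-]
e2 deliver 1→0: 0[back,v=1,-]
e3 deliver 1→2: 2[back,v=1,-]
e4 propose(1,'s'): ·
e5 deliver 1→0: 0[back,v=1,s]
e6 deliver 0→1: 1[prim,v=1,s]
e7 deliver 1→2: 2[back,v=1,s]
e8 deliver 2→1: ·
e9 timeout(0): 0[back,v=2,s]
e10 deliver 0→2: 2[prim,v=2,s]
e11 deliver 2→0: ·
e12 deliver 2→1: ·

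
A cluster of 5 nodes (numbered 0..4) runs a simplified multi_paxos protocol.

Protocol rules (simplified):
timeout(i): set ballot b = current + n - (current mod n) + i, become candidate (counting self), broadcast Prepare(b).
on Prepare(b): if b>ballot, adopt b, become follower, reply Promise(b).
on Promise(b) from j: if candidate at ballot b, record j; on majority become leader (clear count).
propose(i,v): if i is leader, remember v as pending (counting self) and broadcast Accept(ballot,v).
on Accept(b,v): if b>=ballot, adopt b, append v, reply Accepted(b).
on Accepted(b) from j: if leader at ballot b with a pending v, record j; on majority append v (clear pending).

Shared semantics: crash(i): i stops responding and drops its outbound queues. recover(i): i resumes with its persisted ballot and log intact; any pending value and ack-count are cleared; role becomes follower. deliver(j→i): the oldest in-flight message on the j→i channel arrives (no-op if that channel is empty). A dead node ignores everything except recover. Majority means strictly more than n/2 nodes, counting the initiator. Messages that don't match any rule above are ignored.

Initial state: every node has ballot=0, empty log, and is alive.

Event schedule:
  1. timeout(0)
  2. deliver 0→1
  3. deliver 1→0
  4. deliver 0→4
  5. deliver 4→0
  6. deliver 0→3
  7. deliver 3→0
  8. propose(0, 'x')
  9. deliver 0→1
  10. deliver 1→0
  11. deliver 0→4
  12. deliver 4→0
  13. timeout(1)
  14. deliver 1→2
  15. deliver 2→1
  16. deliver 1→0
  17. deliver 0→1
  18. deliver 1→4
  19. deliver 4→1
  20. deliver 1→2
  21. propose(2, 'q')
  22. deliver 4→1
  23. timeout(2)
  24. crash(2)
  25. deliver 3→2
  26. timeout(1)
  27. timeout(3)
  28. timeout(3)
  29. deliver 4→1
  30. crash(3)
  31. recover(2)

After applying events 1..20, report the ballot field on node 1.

e1 timeout(0): 0[cand,b=5,-]
e2 deliver 0→1: 1[foll,b=5,-]
e3 deliver 1→0: ·
e4 deliver 0→4: 4[foll,b=5,-]
e5 deliver 4→0: 0[lead,b=5,-]
e6 deliver 0→3: 3[foll,b=5,-]
e7 deliver 3→0: ·
e8 propose(0,'x'): ·
e9 deliver 0→1: 1[foll,b=5,x]
e10 deliver 1→0: ·
e11 deliver 0→4: 4[foll,b=5,x]
e12 deliver 4→0: 0[lead,b=5,x]
e13 timeout(1): 1[cand,b=11,x]
e14 deliver 1→2: 2[foll,b=11,-]
e15 deliver 2→1: ·
e16 deliver 1→0: 0[foll,b=11,x]
e17 deliver 0→1: 1[lead,b=11,x]
e18 deliver 1→4: 4[foll,b=11,x]
e19 deliver 4→1: ·
e20 deliver 1→2: ·

11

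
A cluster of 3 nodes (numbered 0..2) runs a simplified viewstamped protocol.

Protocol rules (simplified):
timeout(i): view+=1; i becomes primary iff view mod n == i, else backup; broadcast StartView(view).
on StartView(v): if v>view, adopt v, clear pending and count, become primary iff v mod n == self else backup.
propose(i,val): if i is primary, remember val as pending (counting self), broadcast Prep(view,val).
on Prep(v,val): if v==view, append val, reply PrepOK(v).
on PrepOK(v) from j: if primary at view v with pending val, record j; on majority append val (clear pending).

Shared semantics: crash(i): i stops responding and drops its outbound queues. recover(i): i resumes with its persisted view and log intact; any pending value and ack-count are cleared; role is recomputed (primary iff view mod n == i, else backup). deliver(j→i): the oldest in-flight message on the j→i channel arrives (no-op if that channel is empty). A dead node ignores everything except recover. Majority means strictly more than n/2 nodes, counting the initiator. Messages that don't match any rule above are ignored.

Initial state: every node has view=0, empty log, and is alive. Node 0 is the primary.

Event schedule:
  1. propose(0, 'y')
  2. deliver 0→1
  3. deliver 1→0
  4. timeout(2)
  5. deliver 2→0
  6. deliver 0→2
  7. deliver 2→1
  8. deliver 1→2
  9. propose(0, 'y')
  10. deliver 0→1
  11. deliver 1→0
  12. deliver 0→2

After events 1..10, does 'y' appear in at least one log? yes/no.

after 1 — propose(0,'y'): ·
after 2 — deliver 0→1: n1:back/v0/[y]
after 3 — deliver 1→0: n0:prim/v0/[y]
after 4 — timeout(2): n2:back/v1/[-]
after 5 — deliver 2→0: n0:back/v1/[y]
after 6 — deliver 0→2: ·
after 7 — deliver 2→1: n1:prim/v1/[y]
after 8 — deliver 1→2: ·
after 9 — propose(0,'y'): ·
after 10 — deliver 0→1: ·

yes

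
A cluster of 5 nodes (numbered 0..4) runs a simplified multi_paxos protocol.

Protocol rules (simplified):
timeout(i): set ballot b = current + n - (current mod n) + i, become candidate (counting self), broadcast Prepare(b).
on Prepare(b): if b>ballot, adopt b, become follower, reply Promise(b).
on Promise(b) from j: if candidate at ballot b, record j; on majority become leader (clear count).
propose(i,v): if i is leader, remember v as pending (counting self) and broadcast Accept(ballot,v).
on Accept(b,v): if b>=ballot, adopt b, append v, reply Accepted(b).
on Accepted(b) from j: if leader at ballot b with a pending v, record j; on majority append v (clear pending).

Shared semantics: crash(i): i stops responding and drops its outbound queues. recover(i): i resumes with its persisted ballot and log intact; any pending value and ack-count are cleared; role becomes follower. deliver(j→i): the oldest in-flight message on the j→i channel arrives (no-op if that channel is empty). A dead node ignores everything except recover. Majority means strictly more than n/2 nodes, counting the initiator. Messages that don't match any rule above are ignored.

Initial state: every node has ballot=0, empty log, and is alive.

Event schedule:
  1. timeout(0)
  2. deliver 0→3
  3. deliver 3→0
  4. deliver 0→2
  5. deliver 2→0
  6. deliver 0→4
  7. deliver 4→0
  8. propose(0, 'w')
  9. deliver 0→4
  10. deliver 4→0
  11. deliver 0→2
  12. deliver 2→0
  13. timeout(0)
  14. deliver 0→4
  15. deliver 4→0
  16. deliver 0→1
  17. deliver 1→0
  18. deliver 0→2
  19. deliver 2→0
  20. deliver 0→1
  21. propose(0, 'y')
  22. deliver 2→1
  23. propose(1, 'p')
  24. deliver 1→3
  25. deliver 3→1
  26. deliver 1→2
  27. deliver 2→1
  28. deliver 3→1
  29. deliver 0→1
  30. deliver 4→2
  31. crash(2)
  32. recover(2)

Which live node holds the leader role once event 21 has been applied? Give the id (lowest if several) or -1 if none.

0

[1] timeout(0) → N0(cand b5 [-])
[2] deliver 0→3 → N3(foll b5 [-])
[3] deliver 3→0 → ∅
[4] deliver 0→2 → N2(foll b5 [-])
[5] deliver 2→0 → N0(lead b5 [-])
[6] deliver 0→4 → N4(foll b5 [-])
[7] deliver 4→0 → ∅
[8] propose(0,'w') → ∅
[9] deliver 0→4 → N4(foll b5 [w])
[10] deliver 4→0 → ∅
[11] deliver 0→2 → N2(foll b5 [w])
[12] deliver 2→0 → N0(lead b5 [w])
[13] timeout(0) → N0(cand b10 [w])
[14] deliver 0→4 → N4(foll b10 [w])
[15] deliver 4→0 → ∅
[16] deliver 0→1 → N1(foll b5 [-])
[17] deliver 1→0 → ∅
[18] deliver 0→2 → N2(foll b10 [w])
[19] deliver 2→0 → N0(lead b10 [w])
[20] deliver 0→1 → N1(foll b5 [w])
[21] propose(0,'y') → ∅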